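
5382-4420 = 962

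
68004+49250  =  117254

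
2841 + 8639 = 11480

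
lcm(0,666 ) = 0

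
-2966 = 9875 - 12841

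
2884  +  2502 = 5386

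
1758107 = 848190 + 909917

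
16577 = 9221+7356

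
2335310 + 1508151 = 3843461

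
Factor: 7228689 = 3^1*13^1*17^1*10903^1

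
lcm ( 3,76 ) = 228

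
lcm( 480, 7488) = 37440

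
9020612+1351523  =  10372135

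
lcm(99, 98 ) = 9702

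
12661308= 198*63946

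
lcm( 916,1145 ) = 4580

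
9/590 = 9/590 = 0.02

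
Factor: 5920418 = 2^1 *7^1*53^1 * 79^1*101^1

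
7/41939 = 7/41939=0.00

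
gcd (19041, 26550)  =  3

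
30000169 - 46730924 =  - 16730755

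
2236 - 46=2190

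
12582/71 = 177 + 15/71 = 177.21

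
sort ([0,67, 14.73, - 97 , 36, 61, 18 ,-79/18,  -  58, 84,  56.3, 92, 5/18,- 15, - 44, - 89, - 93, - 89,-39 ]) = [ - 97, - 93, - 89, - 89, - 58,  -  44,-39 , - 15,- 79/18, 0,5/18, 14.73, 18, 36, 56.3, 61 , 67, 84, 92]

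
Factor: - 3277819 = -1427^1*2297^1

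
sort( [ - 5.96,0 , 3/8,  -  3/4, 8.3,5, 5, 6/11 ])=[ - 5.96 , - 3/4, 0, 3/8,6/11,5, 5, 8.3 ] 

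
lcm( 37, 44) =1628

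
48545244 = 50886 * 954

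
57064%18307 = 2143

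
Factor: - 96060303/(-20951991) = 10673367/2327999 = 3^1*107^ (-1)*937^1*3797^1* 21757^ ( - 1)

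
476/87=5 + 41/87 = 5.47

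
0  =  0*1125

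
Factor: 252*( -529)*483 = - 2^2*3^3*7^2 * 23^3 = - 64387764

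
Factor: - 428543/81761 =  - 101^1 * 4243^1*81761^ (  -  1)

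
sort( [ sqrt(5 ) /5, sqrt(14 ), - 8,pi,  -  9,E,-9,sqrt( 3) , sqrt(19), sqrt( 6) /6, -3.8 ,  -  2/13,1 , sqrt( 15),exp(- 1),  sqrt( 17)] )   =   [ - 9, - 9,  -  8 , - 3.8, - 2/13,exp(-1), sqrt(6) /6, sqrt(5) /5,1,  sqrt( 3) , E,pi,sqrt( 14), sqrt(15 ), sqrt(17),sqrt(19)]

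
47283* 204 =9645732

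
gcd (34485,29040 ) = 1815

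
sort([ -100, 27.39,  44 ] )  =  [ - 100,27.39,44]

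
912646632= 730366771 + 182279861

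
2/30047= 2/30047 =0.00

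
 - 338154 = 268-338422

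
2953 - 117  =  2836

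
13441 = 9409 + 4032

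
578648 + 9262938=9841586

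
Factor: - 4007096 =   -  2^3*500887^1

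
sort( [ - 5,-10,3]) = [ - 10, - 5,3 ]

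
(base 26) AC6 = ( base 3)100201011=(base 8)15646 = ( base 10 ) 7078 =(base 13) 32B6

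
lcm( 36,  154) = 2772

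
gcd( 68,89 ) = 1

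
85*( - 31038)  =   - 2638230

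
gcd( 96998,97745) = 1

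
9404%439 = 185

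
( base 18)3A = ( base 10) 64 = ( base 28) 28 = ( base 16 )40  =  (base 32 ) 20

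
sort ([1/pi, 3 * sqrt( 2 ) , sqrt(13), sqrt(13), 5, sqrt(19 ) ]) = [ 1/pi, sqrt(13),sqrt(13), 3*sqrt(2),sqrt(19),5] 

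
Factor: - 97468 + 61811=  - 181^1 * 197^1 = -35657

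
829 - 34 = 795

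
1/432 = 1/432 = 0.00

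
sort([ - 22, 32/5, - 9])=[ - 22, - 9, 32/5]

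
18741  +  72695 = 91436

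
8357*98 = 818986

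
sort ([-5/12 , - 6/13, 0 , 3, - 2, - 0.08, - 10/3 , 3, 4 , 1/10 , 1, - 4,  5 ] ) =[ - 4,- 10/3, - 2 ,-6/13 ,-5/12,  -  0.08,  0, 1/10, 1, 3,3, 4, 5 ]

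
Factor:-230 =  - 2^1*5^1*23^1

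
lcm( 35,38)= 1330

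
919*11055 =10159545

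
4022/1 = 4022= 4022.00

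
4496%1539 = 1418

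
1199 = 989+210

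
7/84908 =7/84908 = 0.00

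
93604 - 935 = 92669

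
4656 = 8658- 4002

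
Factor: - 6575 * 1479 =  - 3^1*5^2*17^1 * 29^1*263^1 = - 9724425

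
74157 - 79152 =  - 4995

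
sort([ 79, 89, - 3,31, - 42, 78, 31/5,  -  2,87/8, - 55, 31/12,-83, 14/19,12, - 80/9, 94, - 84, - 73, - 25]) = [ - 84, - 83, - 73, - 55,- 42,-25,-80/9, - 3, - 2, 14/19, 31/12,31/5, 87/8, 12, 31, 78, 79,89 , 94 ] 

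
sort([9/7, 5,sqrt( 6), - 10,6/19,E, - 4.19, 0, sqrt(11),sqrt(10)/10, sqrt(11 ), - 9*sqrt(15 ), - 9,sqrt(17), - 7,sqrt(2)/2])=[ - 9*sqrt(15),-10, - 9, - 7, - 4.19, 0, 6/19, sqrt(10 ) /10,sqrt( 2 ) /2,9/7 , sqrt(6 ), E, sqrt( 11) , sqrt( 11 ),sqrt( 17 ),5 ]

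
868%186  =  124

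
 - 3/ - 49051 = 3/49051 = 0.00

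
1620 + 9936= 11556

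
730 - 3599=-2869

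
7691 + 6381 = 14072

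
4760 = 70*68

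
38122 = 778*49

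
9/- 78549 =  - 1+ 26180/26183 = -0.00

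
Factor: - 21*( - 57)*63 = 75411=3^4*7^2*19^1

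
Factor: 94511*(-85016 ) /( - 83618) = 2^2*29^1 *3259^1 * 10627^1*41809^(-1) = 4017473588/41809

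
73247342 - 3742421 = 69504921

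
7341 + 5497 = 12838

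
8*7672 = 61376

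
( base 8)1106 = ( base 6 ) 2410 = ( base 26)MA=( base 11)48a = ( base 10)582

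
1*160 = 160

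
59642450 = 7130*8365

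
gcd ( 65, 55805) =5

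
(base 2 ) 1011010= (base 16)5A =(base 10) 90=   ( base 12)76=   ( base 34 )2m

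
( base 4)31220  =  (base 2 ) 1101101000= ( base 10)872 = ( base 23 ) 1EL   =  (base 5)11442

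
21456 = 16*1341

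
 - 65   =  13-78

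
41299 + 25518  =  66817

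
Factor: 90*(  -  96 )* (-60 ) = 2^8 * 3^4*5^2 = 518400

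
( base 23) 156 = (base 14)346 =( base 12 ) 462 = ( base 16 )28a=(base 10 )650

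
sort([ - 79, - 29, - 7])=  [-79, - 29, - 7] 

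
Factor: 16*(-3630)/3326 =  - 2^4*3^1*5^1*11^2*1663^(  -  1 )  =  -29040/1663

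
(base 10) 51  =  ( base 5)201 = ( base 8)63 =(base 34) 1h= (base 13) 3C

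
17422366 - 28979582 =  - 11557216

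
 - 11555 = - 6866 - 4689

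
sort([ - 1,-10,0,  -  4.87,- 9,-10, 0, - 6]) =[ - 10, - 10,  -  9,-6, - 4.87,-1,  0,0 ]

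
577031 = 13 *44387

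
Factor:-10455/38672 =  - 2^ ( - 4)*3^1 *5^1 * 17^1*41^1*2417^ (  -  1)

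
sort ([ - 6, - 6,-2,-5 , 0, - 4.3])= [ - 6, - 6, - 5, - 4.3, - 2,0]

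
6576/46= 3288/23  =  142.96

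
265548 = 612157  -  346609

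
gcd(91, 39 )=13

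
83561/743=112+345/743 = 112.46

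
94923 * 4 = 379692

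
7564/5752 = 1891/1438 = 1.32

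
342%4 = 2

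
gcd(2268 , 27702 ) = 162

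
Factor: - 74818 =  - 2^1*37409^1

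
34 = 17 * 2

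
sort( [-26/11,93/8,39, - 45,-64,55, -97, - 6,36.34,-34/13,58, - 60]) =[-97,-64, -60 , - 45,-6, - 34/13, - 26/11, 93/8,  36.34, 39,55, 58 ]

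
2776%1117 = 542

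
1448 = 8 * 181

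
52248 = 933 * 56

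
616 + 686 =1302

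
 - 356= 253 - 609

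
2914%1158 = 598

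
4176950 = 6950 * 601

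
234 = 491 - 257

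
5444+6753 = 12197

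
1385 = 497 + 888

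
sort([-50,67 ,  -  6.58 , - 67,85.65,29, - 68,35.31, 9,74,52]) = [  -  68, - 67, - 50,  -  6.58,9, 29, 35.31,52,  67, 74, 85.65] 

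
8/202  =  4/101 = 0.04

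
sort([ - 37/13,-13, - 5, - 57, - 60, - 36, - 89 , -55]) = [ - 89, - 60, - 57,- 55, - 36, - 13, - 5, - 37/13] 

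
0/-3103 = 0/1 = -0.00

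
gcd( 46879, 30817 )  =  1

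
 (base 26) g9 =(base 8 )651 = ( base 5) 3200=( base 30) e5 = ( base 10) 425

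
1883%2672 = 1883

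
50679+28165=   78844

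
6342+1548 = 7890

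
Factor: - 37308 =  - 2^2  *  3^1*3109^1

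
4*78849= 315396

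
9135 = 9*1015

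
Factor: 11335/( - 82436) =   -  2^( - 2)*5^1*37^(-1 ) * 557^( - 1)*2267^1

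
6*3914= 23484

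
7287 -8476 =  - 1189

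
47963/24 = 1998 + 11/24 = 1998.46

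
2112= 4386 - 2274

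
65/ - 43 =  - 2 + 21/43 = - 1.51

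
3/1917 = 1/639 =0.00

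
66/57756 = 11/9626=0.00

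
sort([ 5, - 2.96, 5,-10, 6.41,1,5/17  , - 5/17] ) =[ - 10, - 2.96,-5/17 , 5/17,1, 5,5,6.41 ]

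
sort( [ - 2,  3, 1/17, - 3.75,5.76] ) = [ - 3.75  , -2 , 1/17,3, 5.76 ] 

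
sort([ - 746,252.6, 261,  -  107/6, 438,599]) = [ - 746, - 107/6 , 252.6, 261 , 438,599] 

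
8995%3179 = 2637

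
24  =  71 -47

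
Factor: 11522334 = 2^1*3^1 *401^1*4789^1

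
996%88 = 28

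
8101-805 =7296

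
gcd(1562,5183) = 71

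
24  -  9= 15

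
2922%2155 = 767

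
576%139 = 20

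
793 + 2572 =3365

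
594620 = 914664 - 320044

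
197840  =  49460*4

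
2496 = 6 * 416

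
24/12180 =2/1015 = 0.00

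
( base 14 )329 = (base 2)1001110001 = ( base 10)625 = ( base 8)1161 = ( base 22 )169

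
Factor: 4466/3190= 7/5 = 5^ ( - 1)*7^1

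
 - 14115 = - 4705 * 3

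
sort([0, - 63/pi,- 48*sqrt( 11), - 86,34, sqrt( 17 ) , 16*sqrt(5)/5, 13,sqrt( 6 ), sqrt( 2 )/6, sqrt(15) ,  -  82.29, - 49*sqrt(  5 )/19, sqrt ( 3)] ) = [ - 48*sqrt( 11 ), - 86, - 82.29, - 63/pi, - 49* sqrt( 5)/19, 0, sqrt( 2 )/6,sqrt( 3),sqrt (6), sqrt(15),sqrt (17 ), 16 * sqrt ( 5)/5, 13, 34 ] 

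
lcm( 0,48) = 0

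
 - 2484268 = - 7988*311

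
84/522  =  14/87 = 0.16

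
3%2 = 1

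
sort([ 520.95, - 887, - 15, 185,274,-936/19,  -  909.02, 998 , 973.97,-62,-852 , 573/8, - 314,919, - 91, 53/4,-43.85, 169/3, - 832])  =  [ - 909.02,-887, -852, - 832, - 314,-91, - 62,-936/19, - 43.85 , - 15,53/4,  169/3, 573/8, 185, 274,520.95, 919, 973.97, 998 ]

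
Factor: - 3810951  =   - 3^2*423439^1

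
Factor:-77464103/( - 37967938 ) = 2^( - 1 )*97^1*157^( - 1)*120917^ (  -  1)*798599^1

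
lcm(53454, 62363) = 374178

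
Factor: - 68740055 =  - 5^1*13748011^1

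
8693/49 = 177 + 20/49 =177.41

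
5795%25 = 20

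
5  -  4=1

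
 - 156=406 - 562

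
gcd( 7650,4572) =18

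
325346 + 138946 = 464292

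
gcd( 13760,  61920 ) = 6880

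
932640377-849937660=82702717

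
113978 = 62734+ 51244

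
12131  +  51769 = 63900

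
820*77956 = 63923920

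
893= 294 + 599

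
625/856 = 625/856 = 0.73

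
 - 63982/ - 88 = 31991/44  =  727.07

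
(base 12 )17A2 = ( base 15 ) ca8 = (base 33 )2KK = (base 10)2858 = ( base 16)b2a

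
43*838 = 36034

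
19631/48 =408 +47/48 = 408.98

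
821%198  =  29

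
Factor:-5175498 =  - 2^1*3^1*862583^1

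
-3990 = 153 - 4143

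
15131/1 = 15131 = 15131.00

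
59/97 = 59/97 = 0.61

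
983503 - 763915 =219588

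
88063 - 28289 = 59774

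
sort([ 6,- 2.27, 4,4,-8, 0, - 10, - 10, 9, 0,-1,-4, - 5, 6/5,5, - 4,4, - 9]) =[ - 10, - 10,- 9,- 8, - 5 ,-4, - 4 ,-2.27, - 1 , 0,0, 6/5,  4, 4,4 , 5, 6, 9]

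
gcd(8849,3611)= 1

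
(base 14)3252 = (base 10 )8696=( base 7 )34232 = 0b10000111111000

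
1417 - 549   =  868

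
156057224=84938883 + 71118341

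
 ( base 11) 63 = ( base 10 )69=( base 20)39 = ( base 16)45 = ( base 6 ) 153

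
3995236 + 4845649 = 8840885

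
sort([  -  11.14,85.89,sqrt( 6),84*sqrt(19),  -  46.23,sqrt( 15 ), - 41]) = [ - 46.23, - 41,  -  11.14, sqrt(6 ),sqrt( 15 ),85.89,84 * sqrt ( 19)] 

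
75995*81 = 6155595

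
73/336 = 73/336 = 0.22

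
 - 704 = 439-1143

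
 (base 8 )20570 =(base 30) 9fi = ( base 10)8568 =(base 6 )103400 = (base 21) j90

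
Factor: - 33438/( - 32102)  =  3^1*7^( - 1 )*2293^(-1 )*5573^1 = 16719/16051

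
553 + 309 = 862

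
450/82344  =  75/13724  =  0.01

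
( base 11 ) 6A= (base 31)2E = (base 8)114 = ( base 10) 76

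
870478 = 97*8974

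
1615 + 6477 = 8092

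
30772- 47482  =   - 16710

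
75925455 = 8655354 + 67270101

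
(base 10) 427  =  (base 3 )120211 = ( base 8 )653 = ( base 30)e7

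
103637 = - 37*( - 2801 ) 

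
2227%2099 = 128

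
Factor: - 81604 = -2^2*23^1 * 887^1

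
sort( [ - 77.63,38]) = [ - 77.63, 38 ]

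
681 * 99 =67419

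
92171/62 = 1486 + 39/62 = 1486.63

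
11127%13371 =11127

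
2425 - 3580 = -1155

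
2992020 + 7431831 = 10423851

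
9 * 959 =8631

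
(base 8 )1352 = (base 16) 2EA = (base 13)455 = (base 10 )746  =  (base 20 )1h6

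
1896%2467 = 1896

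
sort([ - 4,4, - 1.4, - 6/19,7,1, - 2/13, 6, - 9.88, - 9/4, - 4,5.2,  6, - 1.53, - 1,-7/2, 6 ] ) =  [ - 9.88,- 4, - 4,-7/2,-9/4, - 1.53,-1.4, - 1, - 6/19, - 2/13,1,4,5.2,6,6,6,7]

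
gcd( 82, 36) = 2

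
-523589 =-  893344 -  - 369755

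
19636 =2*9818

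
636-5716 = - 5080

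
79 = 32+47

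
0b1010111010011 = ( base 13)270a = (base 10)5587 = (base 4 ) 1113103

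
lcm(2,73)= 146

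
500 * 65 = 32500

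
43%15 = 13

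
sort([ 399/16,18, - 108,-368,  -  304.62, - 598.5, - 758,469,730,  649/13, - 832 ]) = [ - 832, - 758,  -  598.5, - 368, - 304.62, - 108, 18, 399/16,649/13,469,  730 ]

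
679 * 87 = 59073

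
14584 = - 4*( - 3646)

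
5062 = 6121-1059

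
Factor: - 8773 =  - 31^1 * 283^1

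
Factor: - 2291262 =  - 2^1*3^1*37^1*10321^1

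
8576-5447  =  3129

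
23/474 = 23/474 = 0.05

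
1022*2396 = 2448712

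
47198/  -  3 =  - 15733  +  1/3= -15732.67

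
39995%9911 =351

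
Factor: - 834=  - 2^1*3^1*139^1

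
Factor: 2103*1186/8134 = 1247079/4067 = 3^1 * 7^( - 2 )* 83^( - 1)*593^1*701^1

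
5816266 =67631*86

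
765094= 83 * 9218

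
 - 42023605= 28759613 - 70783218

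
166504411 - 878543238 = - 712038827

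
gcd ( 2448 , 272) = 272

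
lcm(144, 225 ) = 3600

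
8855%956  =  251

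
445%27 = 13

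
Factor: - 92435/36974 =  - 5/2  =  - 2^( - 1 )*5^1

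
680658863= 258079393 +422579470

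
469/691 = 469/691 = 0.68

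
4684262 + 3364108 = 8048370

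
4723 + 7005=11728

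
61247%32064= 29183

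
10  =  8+2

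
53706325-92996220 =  - 39289895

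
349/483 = 349/483 = 0.72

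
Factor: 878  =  2^1  *  439^1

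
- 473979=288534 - 762513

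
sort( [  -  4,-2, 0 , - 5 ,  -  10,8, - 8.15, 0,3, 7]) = [ - 10, - 8.15, - 5, - 4,  -  2 , 0, 0,3 , 7, 8] 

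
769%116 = 73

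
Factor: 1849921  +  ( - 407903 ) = 1442018 = 2^1*373^1*1933^1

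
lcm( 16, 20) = 80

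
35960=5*7192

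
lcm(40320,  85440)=3588480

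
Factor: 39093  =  3^1*83^1*157^1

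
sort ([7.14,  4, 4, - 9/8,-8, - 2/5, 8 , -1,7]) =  [-8, - 9/8, - 1, -2/5,4,4,7,7.14, 8]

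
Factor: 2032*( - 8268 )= - 16800576 = - 2^6*3^1*13^1*53^1*127^1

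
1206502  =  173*6974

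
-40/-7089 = 40/7089 = 0.01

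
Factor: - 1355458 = -2^1*13^1*37^1 * 1409^1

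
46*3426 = 157596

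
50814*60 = 3048840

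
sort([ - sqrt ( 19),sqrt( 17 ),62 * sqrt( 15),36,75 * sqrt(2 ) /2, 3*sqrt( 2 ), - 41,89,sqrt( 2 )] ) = [ - 41, - sqrt(19 ),sqrt(2) , sqrt (17), 3* sqrt(2 ),36,75*sqrt( 2)/2,89,62 * sqrt (15 ) ] 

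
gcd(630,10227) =21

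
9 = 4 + 5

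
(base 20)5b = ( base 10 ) 111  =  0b1101111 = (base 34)39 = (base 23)4j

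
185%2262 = 185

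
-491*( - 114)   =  55974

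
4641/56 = 82+7/8 = 82.88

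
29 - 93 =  - 64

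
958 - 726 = 232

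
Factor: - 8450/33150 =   -  3^( - 1 )*13^1*17^( - 1) = - 13/51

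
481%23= 21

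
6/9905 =6/9905 =0.00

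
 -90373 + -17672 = -108045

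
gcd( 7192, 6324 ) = 124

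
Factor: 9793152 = 2^7*3^2*8501^1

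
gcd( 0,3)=3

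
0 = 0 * 205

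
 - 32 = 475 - 507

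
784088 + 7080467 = 7864555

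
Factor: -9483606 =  - 2^1 *3^2*11^1*211^1*227^1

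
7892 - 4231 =3661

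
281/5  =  56+1/5  =  56.20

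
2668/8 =333+1/2 = 333.50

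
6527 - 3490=3037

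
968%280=128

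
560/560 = 1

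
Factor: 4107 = 3^1*37^2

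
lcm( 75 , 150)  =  150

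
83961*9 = 755649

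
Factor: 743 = 743^1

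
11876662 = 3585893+8290769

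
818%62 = 12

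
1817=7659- 5842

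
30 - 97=-67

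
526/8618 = 263/4309 = 0.06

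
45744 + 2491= 48235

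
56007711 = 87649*639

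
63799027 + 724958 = 64523985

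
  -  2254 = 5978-8232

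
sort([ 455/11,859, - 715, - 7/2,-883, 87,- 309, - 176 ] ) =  [-883, - 715, - 309, - 176, - 7/2, 455/11,87, 859]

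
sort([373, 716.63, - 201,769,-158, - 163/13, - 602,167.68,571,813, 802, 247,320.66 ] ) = [ - 602, - 201, - 158, - 163/13, 167.68,247,  320.66, 373,571, 716.63,  769,802, 813] 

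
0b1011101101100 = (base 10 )5996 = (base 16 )176c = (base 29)73M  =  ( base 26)8mg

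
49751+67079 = 116830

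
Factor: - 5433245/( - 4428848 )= 2^(-4 )*5^1*131^( - 1 )*227^1*2113^( - 1)*4787^1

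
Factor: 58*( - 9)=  - 2^1*3^2* 29^1 = - 522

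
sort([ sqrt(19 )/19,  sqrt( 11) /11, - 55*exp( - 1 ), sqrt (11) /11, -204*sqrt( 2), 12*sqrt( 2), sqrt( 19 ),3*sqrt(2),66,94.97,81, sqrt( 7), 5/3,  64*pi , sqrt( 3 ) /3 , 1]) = [-204*sqrt(2),-55 * exp( - 1 ),  sqrt( 19) /19, sqrt(11) /11,sqrt( 11) /11,sqrt(3) /3,1,  5/3, sqrt (7 ), 3 * sqrt( 2),sqrt(19),12*sqrt ( 2),66,81,94.97, 64*pi]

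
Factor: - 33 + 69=36 = 2^2*3^2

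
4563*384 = 1752192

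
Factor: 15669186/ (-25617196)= -2^( -1)*3^1 * 11^(-1) *13^1*19^1 * 97^1*109^1*582209^(-1)=- 7834593/12808598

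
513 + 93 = 606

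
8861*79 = 700019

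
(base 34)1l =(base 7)106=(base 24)27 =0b110111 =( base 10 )55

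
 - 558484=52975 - 611459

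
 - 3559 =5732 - 9291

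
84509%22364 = 17417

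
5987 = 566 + 5421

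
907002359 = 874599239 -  - 32403120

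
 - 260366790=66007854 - 326374644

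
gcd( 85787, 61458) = 1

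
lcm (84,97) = 8148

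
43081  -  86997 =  - 43916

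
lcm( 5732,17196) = 17196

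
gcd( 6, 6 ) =6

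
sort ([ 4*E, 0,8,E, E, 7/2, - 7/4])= [ - 7/4 , 0, E,  E,7/2, 8,4  *  E]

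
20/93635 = 4/18727 = 0.00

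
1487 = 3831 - 2344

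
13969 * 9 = 125721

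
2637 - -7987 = 10624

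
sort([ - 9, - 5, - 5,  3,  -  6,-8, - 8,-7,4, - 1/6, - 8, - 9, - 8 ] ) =[- 9, - 9, - 8, - 8,  -  8,  -  8, - 7, - 6, - 5,  -  5, - 1/6,3, 4 ] 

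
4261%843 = 46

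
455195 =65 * 7003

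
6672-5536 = 1136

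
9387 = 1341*7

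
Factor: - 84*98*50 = -2^4 * 3^1*5^2*7^3=- 411600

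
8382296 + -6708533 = 1673763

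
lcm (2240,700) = 11200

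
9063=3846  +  5217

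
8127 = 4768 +3359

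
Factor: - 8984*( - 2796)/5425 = 25119264/5425= 2^5*3^1*5^(- 2)*7^( - 1)*31^( - 1 )*233^1* 1123^1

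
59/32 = 1 + 27/32 = 1.84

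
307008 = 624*492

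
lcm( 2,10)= 10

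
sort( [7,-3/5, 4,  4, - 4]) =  [  -  4, - 3/5 , 4,4, 7]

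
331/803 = 331/803 = 0.41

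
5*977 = 4885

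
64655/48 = 1346 + 47/48=1346.98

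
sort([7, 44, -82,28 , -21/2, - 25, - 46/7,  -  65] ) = [ - 82, - 65, - 25, - 21/2, - 46/7,7, 28, 44 ]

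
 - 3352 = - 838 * 4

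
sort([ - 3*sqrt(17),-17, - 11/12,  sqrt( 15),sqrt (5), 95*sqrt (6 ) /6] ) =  [-17, - 3*sqrt(17), - 11/12, sqrt(5) , sqrt(15) , 95*sqrt( 6)/6] 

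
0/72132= 0 = 0.00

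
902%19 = 9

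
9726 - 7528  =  2198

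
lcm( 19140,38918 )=1167540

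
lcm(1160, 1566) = 31320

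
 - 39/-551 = 39/551 = 0.07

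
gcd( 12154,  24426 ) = 118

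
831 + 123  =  954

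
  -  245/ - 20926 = 245/20926 = 0.01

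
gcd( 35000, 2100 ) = 700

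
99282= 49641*2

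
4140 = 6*690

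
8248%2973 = 2302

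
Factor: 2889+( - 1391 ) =2^1*7^1* 107^1 = 1498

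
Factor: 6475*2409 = 15598275 = 3^1*5^2*7^1 *11^1*37^1*73^1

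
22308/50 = 11154/25 = 446.16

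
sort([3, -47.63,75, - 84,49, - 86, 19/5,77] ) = [ - 86, - 84, - 47.63,3,19/5,49, 75, 77]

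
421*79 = 33259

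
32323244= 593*54508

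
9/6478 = 9/6478 =0.00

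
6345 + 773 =7118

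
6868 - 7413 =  - 545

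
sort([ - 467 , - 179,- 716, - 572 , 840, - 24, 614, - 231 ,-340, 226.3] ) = [ - 716 , - 572, - 467, - 340, - 231,-179 ,-24, 226.3, 614 , 840]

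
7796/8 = 974 + 1/2 =974.50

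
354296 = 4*88574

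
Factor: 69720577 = 241^1*289297^1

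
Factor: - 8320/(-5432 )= 2^4 * 5^1*7^( - 1 )*13^1*97^( - 1 ) = 1040/679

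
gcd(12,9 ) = 3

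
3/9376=3/9376 = 0.00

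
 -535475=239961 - 775436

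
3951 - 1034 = 2917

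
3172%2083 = 1089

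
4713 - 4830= - 117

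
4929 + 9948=14877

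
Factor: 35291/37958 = 2^( - 1 )*18979^(  -  1 )* 35291^1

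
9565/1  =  9565 = 9565.00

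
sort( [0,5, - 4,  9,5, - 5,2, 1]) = [- 5,-4 , 0,1,2, 5,  5, 9]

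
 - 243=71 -314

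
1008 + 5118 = 6126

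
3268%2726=542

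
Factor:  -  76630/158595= - 158/327 = -2^1*3^(  -  1 )*79^1*109^( - 1)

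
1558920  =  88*17715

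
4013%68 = 1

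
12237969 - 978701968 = -966463999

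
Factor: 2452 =2^2*613^1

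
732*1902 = 1392264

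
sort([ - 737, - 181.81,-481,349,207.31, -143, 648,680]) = [-737,  -  481,  -  181.81,  -  143,207.31,  349,648 , 680] 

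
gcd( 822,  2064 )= 6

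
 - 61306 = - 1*61306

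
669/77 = 8  +  53/77 = 8.69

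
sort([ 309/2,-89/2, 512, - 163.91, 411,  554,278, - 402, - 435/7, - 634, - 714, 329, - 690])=[ - 714, - 690, - 634, - 402, - 163.91,-435/7, - 89/2,309/2, 278,329, 411, 512, 554 ] 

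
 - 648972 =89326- 738298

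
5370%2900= 2470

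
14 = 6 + 8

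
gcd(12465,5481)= 9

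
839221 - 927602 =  -88381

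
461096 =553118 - 92022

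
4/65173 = 4/65173 = 0.00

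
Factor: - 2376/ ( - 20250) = 2^2*3^( - 1 ) * 5^( - 3 )*11^1 = 44/375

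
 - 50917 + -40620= - 91537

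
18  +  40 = 58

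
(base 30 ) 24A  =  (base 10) 1930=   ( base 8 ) 3612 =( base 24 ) 38a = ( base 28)2CQ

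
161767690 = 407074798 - 245307108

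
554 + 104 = 658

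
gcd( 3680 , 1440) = 160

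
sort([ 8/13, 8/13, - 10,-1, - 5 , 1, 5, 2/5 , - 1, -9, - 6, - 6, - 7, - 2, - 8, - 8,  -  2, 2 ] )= [ - 10, - 9, - 8, - 8, - 7, - 6, - 6,-5,-2, - 2, - 1, - 1, 2/5, 8/13,8/13,1,2, 5]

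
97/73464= 97/73464= 0.00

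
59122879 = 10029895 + 49092984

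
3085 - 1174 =1911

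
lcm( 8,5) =40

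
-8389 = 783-9172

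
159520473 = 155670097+3850376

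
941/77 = 941/77 = 12.22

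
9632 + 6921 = 16553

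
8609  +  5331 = 13940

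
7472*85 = 635120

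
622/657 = 622/657 = 0.95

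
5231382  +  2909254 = 8140636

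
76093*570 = 43373010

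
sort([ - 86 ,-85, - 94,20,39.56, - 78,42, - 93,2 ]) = [ - 94, - 93 , - 86, - 85, - 78, 2, 20,39.56,42 ]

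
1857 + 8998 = 10855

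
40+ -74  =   - 34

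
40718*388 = 15798584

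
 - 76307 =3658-79965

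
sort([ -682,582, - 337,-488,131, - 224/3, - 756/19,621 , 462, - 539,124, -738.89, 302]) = [-738.89, - 682, - 539, -488, - 337, - 224/3, -756/19,124, 131,302,462,582,621]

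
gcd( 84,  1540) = 28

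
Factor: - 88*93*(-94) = 769296=2^4* 3^1*11^1*31^1*47^1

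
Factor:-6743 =-11^1*613^1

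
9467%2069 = 1191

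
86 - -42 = 128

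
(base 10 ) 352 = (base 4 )11200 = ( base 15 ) 187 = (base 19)IA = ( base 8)540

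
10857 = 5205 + 5652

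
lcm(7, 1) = 7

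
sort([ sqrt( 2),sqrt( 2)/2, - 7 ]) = [ - 7, sqrt(2)/2,sqrt ( 2)] 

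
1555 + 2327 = 3882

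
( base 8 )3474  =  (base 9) 2477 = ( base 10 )1852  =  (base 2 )11100111100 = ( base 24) 354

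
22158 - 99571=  -77413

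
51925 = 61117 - 9192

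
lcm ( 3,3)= 3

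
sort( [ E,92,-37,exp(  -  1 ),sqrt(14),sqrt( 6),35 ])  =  [-37,exp ( - 1 ) , sqrt(6),E , sqrt( 14),35, 92 ]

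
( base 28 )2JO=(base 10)2124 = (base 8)4114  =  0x84C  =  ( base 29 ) 2f7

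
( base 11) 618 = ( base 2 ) 1011101001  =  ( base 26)12h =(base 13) 454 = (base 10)745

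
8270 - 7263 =1007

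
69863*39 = 2724657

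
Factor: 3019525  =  5^2*269^1 * 449^1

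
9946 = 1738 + 8208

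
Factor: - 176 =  - 2^4*11^1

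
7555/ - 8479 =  - 7555/8479 = - 0.89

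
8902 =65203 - 56301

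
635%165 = 140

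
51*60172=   3068772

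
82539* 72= 5942808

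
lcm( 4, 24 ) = 24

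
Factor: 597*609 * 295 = 3^2*5^1*7^1*29^1*59^1*199^1 = 107254035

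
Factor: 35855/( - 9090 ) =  - 2^(-1)*3^(-2)*71^1 = - 71/18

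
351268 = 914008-562740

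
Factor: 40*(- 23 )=-920= - 2^3  *  5^1*23^1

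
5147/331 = 5147/331 =15.55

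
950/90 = 95/9 = 10.56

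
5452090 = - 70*( - 77887 ) 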